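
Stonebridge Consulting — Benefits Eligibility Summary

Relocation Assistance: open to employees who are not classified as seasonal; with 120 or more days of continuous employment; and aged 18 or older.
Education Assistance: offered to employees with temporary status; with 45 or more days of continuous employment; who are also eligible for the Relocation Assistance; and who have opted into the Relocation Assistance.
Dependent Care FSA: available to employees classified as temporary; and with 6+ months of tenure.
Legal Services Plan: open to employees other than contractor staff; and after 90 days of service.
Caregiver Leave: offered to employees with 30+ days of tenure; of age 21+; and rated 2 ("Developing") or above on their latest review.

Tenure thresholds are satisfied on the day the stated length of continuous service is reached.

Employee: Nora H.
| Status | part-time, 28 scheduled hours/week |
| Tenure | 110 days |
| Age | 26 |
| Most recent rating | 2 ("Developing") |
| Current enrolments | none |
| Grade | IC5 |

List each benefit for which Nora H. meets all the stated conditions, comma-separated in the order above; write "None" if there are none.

Legal Services Plan, Caregiver Leave

Relocation Assistance — status part-time ✓ (not excluded); service 110 days < 120 days ✗ → not eligible.
Education Assistance — status part-time ✗ (requires temporary) → not eligible.
Dependent Care FSA — status part-time ✗ (requires temporary) → not eligible.
Legal Services Plan — status part-time ✓ (not excluded); service 110 days ≥ 90 days ✓ → eligible.
Caregiver Leave — service 110 days ≥ 30 days ✓; age 26 ≥ 21 ✓; rating 2 ≥ 2 ✓ → eligible.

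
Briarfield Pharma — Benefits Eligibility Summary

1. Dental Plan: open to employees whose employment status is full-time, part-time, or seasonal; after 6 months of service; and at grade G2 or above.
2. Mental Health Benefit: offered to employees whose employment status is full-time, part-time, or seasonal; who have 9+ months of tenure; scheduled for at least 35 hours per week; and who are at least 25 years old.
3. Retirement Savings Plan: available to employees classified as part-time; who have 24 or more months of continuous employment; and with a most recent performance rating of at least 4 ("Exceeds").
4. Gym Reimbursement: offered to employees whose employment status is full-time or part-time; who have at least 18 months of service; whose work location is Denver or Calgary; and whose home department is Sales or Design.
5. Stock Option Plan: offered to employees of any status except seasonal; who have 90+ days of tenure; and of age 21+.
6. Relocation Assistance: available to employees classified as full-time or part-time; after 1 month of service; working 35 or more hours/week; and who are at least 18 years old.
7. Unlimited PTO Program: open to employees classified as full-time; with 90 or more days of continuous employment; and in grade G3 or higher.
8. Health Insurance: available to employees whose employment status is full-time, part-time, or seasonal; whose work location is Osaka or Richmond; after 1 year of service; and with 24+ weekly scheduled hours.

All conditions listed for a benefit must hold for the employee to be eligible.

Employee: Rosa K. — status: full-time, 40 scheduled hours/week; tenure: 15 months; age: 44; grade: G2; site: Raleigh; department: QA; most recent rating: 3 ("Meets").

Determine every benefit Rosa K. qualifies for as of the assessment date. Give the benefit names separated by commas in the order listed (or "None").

Dental Plan — status full-time ✓; service 15 months ≥ 6 months ✓; grade G2 ≥ G2 ✓ → eligible.
Mental Health Benefit — status full-time ✓; service 15 months ≥ 9 months ✓; 40 hrs/wk ≥ 35 ✓; age 44 ≥ 25 ✓ → eligible.
Retirement Savings Plan — status full-time ✗ (requires part-time) → not eligible.
Gym Reimbursement — status full-time ✓; service 15 months < 18 months ✗ → not eligible.
Stock Option Plan — status full-time ✓ (not excluded); service 15 months ≥ 90 days ✓; age 44 ≥ 21 ✓ → eligible.
Relocation Assistance — status full-time ✓; service 15 months ≥ 1 month ✓; 40 hrs/wk ≥ 35 ✓; age 44 ≥ 18 ✓ → eligible.
Unlimited PTO Program — status full-time ✓; service 15 months ≥ 90 days ✓; grade G2 < G3 ✗ → not eligible.
Health Insurance — status full-time ✓; site Raleigh ✗ (not Osaka or Richmond) → not eligible.

Dental Plan, Mental Health Benefit, Stock Option Plan, Relocation Assistance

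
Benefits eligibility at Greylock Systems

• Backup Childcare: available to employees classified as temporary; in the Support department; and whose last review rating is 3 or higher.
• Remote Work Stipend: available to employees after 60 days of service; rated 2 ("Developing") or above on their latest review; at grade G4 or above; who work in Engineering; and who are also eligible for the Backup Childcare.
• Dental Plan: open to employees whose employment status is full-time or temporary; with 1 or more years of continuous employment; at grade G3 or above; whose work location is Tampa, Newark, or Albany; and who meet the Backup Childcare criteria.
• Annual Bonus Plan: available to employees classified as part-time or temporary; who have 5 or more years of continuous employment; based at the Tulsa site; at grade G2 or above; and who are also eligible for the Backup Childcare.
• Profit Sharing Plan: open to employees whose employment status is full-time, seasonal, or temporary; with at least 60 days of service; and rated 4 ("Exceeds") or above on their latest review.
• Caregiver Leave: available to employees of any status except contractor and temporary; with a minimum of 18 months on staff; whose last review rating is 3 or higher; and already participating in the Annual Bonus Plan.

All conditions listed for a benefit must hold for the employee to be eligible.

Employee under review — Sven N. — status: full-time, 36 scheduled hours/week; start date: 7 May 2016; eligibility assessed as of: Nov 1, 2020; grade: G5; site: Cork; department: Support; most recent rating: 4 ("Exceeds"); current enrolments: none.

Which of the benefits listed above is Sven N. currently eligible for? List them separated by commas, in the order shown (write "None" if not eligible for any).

Service from 7 May 2016 to Nov 1, 2020: 1639 days.
Backup Childcare — status full-time ✗ (requires temporary) → not eligible.
Remote Work Stipend — service 1639 days ≥ 60 days ✓; rating 4 ≥ 2 ✓; grade G5 ≥ G4 ✓; dept Support ✗ → not eligible.
Dental Plan — status full-time ✓; service 1639 days ≥ 1 year (≈365 days) ✓; grade G5 ≥ G3 ✓; site Cork ✗ (not Tampa, Newark, or Albany) → not eligible.
Annual Bonus Plan — status full-time ✗ (requires part-time or temporary) → not eligible.
Profit Sharing Plan — status full-time ✓; service 1639 days ≥ 60 days ✓; rating 4 ≥ 4 ✓ → eligible.
Caregiver Leave — status full-time ✓ (not excluded); service 1639 days ≥ 18 months (≈540 days) ✓; rating 4 ≥ 3 ✓; not enrolled in Annual Bonus Plan ✗ → not eligible.

Profit Sharing Plan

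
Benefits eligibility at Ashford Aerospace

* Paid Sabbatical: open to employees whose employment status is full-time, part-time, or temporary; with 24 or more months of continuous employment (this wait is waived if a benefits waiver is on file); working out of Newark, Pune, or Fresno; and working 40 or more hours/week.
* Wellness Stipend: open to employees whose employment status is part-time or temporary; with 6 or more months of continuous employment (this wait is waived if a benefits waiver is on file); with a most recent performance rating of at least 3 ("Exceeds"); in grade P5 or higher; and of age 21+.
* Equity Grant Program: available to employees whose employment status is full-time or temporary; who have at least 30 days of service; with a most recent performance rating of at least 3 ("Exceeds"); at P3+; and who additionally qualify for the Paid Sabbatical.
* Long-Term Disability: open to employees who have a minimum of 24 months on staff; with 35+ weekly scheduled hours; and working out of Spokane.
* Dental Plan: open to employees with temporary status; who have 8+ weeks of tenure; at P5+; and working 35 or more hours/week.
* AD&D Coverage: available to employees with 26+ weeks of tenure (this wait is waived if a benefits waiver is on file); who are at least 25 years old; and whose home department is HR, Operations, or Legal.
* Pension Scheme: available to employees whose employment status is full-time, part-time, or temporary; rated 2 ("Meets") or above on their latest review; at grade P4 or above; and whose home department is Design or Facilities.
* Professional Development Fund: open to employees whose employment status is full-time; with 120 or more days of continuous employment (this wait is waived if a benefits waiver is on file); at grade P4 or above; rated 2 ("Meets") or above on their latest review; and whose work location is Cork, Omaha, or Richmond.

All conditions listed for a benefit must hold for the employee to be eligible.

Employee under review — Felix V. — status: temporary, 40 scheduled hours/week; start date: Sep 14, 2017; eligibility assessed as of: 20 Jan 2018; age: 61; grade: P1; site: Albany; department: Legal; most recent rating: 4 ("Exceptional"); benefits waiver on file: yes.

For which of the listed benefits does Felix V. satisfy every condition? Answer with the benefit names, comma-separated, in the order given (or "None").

AD&D Coverage

Service from Sep 14, 2017 to 20 Jan 2018: 128 days.
Paid Sabbatical — status temporary ✓; benefits waiver on file ✓; site Albany ✗ (not Newark, Pune, or Fresno) → not eligible.
Wellness Stipend — status temporary ✓; benefits waiver on file ✓; rating 4 ≥ 3 ✓; grade P1 < P5 ✗ → not eligible.
Equity Grant Program — status temporary ✓; service 128 days ≥ 30 days ✓; rating 4 ≥ 3 ✓; grade P1 < P3 ✗ → not eligible.
Long-Term Disability — service 128 days < 24 months (≈720 days) ✗ → not eligible.
Dental Plan — status temporary ✓; service 128 days ≥ 8 weeks (≈56 days) ✓; grade P1 < P5 ✗ → not eligible.
AD&D Coverage — benefits waiver on file ✓; age 61 ≥ 25 ✓; dept Legal ✓ → eligible.
Pension Scheme — status temporary ✓; rating 4 ≥ 2 ✓; grade P1 < P4 ✗ → not eligible.
Professional Development Fund — status temporary ✗ (requires full-time) → not eligible.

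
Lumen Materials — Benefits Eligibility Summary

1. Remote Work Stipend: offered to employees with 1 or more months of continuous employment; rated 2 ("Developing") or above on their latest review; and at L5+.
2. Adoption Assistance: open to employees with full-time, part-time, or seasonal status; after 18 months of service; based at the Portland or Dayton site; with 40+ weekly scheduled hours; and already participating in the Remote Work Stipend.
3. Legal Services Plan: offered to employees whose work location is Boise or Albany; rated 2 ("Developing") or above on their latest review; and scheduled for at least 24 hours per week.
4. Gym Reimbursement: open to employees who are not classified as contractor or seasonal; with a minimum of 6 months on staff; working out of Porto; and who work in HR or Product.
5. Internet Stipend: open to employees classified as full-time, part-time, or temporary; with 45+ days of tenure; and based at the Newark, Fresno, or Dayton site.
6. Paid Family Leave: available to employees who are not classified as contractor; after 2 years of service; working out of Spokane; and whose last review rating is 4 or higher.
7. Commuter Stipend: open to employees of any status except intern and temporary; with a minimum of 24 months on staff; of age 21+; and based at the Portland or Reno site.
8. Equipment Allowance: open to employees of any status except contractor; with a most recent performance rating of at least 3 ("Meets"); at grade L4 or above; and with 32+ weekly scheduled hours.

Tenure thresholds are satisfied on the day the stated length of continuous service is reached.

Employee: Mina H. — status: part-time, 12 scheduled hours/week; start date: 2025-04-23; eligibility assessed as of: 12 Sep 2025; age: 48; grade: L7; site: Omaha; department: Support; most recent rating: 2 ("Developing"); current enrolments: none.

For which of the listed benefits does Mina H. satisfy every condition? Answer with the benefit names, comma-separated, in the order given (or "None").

Remote Work Stipend

Service from 2025-04-23 to 12 Sep 2025: 142 days.
Remote Work Stipend — service 142 days ≥ 1 month (≈30 days) ✓; rating 2 ≥ 2 ✓; grade L7 ≥ L5 ✓ → eligible.
Adoption Assistance — status part-time ✓; service 142 days < 18 months (≈540 days) ✗ → not eligible.
Legal Services Plan — site Omaha ✗ (not Boise or Albany) → not eligible.
Gym Reimbursement — status part-time ✓ (not excluded); service 142 days < 6 months (≈180 days) ✗ → not eligible.
Internet Stipend — status part-time ✓; service 142 days ≥ 45 days ✓; site Omaha ✗ (not Newark, Fresno, or Dayton) → not eligible.
Paid Family Leave — status part-time ✓ (not excluded); service 142 days < 2 years (≈730 days) ✗ → not eligible.
Commuter Stipend — status part-time ✓ (not excluded); service 142 days < 24 months (≈720 days) ✗ → not eligible.
Equipment Allowance — status part-time ✓ (not excluded); rating 2 < 3 ✗ → not eligible.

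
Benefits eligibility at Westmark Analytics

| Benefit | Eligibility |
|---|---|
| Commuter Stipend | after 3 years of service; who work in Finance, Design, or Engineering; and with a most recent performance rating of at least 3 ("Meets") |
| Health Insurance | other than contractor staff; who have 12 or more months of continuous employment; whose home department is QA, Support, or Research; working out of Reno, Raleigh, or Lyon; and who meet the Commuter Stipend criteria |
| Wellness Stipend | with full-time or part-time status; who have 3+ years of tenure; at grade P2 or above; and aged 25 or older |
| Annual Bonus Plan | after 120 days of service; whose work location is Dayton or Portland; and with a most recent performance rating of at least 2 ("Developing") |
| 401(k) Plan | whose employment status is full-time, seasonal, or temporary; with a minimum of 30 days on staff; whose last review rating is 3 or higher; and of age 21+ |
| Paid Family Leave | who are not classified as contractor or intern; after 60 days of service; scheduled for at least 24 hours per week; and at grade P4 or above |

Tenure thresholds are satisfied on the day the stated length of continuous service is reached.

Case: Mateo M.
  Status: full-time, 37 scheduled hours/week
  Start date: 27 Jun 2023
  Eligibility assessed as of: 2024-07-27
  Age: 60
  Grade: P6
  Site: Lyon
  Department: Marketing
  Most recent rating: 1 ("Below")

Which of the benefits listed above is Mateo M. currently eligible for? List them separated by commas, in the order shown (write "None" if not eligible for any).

Service from 27 Jun 2023 to 2024-07-27: 396 days.
Commuter Stipend — service 396 days < 3 years (≈1095 days) ✗ → not eligible.
Health Insurance — status full-time ✓ (not excluded); service 396 days ≥ 12 months (≈360 days) ✓; dept Marketing ✗ → not eligible.
Wellness Stipend — status full-time ✓; service 396 days < 3 years (≈1095 days) ✗ → not eligible.
Annual Bonus Plan — service 396 days ≥ 120 days ✓; site Lyon ✗ (not Dayton or Portland) → not eligible.
401(k) Plan — status full-time ✓; service 396 days ≥ 30 days ✓; rating 1 < 3 ✗ → not eligible.
Paid Family Leave — status full-time ✓ (not excluded); service 396 days ≥ 60 days ✓; 37 hrs/wk ≥ 24 ✓; grade P6 ≥ P4 ✓ → eligible.

Paid Family Leave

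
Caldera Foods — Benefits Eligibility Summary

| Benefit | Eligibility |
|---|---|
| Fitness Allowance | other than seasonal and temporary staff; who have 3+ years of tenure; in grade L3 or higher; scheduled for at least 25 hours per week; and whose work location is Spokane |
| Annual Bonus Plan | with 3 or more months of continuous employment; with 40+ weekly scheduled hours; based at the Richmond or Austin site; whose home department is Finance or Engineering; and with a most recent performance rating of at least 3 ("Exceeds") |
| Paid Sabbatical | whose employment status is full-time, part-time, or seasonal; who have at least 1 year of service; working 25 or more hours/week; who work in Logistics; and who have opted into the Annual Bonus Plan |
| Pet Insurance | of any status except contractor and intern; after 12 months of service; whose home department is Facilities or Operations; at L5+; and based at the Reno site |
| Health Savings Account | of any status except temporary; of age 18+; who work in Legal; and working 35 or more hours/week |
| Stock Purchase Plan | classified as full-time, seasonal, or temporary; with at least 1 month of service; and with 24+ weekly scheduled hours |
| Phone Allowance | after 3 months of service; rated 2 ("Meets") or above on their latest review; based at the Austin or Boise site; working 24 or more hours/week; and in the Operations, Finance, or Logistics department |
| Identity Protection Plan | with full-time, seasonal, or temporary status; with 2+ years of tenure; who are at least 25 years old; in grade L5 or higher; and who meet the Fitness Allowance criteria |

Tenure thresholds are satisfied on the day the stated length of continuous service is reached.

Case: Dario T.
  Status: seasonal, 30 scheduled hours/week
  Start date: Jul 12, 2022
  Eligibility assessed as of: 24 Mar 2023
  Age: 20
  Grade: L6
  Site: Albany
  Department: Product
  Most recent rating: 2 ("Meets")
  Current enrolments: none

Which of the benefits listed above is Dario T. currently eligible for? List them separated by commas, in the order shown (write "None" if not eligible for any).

Service from Jul 12, 2022 to 24 Mar 2023: 255 days.
Fitness Allowance — status seasonal ✗ (excluded) → not eligible.
Annual Bonus Plan — service 255 days ≥ 3 months (≈90 days) ✓; 30 hrs/wk < 40 ✗ → not eligible.
Paid Sabbatical — status seasonal ✓; service 255 days < 1 year (≈365 days) ✗ → not eligible.
Pet Insurance — status seasonal ✓ (not excluded); service 255 days < 12 months (≈360 days) ✗ → not eligible.
Health Savings Account — status seasonal ✓ (not excluded); age 20 ≥ 18 ✓; dept Product ✗ → not eligible.
Stock Purchase Plan — status seasonal ✓; service 255 days ≥ 1 month (≈30 days) ✓; 30 hrs/wk ≥ 24 ✓ → eligible.
Phone Allowance — service 255 days ≥ 3 months (≈90 days) ✓; rating 2 ≥ 2 ✓; site Albany ✗ (not Austin or Boise) → not eligible.
Identity Protection Plan — status seasonal ✓; service 255 days < 2 years (≈730 days) ✗ → not eligible.

Stock Purchase Plan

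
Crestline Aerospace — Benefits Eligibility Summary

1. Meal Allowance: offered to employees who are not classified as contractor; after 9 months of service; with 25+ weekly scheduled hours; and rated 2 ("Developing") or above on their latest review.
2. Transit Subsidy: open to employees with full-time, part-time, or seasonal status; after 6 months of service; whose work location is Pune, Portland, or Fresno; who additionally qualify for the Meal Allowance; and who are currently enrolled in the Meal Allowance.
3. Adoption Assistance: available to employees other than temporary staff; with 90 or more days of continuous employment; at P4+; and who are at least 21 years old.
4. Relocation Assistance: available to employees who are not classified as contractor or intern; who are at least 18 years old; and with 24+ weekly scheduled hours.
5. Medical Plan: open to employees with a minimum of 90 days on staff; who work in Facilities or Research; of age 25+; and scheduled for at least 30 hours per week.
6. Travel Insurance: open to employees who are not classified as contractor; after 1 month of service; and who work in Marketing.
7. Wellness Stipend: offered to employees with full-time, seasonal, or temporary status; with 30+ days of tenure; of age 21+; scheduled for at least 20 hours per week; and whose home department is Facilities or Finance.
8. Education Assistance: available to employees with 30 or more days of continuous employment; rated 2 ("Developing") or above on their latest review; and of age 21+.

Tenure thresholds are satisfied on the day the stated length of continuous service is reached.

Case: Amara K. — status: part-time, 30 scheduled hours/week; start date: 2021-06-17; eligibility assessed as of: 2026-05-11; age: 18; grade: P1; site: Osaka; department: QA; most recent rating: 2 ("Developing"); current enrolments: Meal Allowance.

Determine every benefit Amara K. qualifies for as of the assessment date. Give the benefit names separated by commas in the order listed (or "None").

Service from 2021-06-17 to 2026-05-11: 1789 days.
Meal Allowance — status part-time ✓ (not excluded); service 1789 days ≥ 9 months (≈270 days) ✓; 30 hrs/wk ≥ 25 ✓; rating 2 ≥ 2 ✓ → eligible.
Transit Subsidy — status part-time ✓; service 1789 days ≥ 6 months (≈180 days) ✓; site Osaka ✗ (not Pune, Portland, or Fresno) → not eligible.
Adoption Assistance — status part-time ✓ (not excluded); service 1789 days ≥ 90 days ✓; grade P1 < P4 ✗ → not eligible.
Relocation Assistance — status part-time ✓ (not excluded); age 18 ≥ 18 ✓; 30 hrs/wk ≥ 24 ✓ → eligible.
Medical Plan — service 1789 days ≥ 90 days ✓; dept QA ✗ → not eligible.
Travel Insurance — status part-time ✓ (not excluded); service 1789 days ≥ 1 month (≈30 days) ✓; dept QA ✗ → not eligible.
Wellness Stipend — status part-time ✗ (requires full-time, seasonal, or temporary) → not eligible.
Education Assistance — service 1789 days ≥ 30 days ✓; rating 2 ≥ 2 ✓; age 18 < 21 ✗ → not eligible.

Meal Allowance, Relocation Assistance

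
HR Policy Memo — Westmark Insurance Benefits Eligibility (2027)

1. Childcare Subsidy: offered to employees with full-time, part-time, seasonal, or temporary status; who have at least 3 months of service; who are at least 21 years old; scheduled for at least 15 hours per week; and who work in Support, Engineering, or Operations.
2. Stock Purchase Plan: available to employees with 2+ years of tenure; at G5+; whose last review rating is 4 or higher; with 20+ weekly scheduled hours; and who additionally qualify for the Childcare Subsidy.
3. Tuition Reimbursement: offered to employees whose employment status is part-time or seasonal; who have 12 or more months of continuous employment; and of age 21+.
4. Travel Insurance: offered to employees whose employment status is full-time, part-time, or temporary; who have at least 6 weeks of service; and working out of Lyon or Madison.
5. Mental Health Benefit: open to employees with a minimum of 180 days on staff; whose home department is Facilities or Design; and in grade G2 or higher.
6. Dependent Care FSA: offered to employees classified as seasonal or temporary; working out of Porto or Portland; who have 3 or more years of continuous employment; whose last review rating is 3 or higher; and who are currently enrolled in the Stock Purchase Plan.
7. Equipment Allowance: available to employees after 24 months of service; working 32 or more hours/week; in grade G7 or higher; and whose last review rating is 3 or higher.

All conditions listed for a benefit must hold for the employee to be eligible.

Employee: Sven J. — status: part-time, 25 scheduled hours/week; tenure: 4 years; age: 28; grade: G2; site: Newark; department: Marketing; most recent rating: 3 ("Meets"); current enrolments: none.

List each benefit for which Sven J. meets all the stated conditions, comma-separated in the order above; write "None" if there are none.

Tuition Reimbursement

Childcare Subsidy — status part-time ✓; service 4 years ≥ 3 months (≈90 days) ✓; age 28 ≥ 21 ✓; 25 hrs/wk ≥ 15 ✓; dept Marketing ✗ → not eligible.
Stock Purchase Plan — service 4 years ≥ 2 years ✓; grade G2 < G5 ✗ → not eligible.
Tuition Reimbursement — status part-time ✓; service 4 years ≥ 12 months (≈360 days) ✓; age 28 ≥ 21 ✓ → eligible.
Travel Insurance — status part-time ✓; service 4 years ≥ 6 weeks (≈42 days) ✓; site Newark ✗ (not Lyon or Madison) → not eligible.
Mental Health Benefit — service 4 years ≥ 180 days ✓; dept Marketing ✗ → not eligible.
Dependent Care FSA — status part-time ✗ (requires seasonal or temporary) → not eligible.
Equipment Allowance — service 4 years ≥ 24 months (≈720 days) ✓; 25 hrs/wk < 32 ✗ → not eligible.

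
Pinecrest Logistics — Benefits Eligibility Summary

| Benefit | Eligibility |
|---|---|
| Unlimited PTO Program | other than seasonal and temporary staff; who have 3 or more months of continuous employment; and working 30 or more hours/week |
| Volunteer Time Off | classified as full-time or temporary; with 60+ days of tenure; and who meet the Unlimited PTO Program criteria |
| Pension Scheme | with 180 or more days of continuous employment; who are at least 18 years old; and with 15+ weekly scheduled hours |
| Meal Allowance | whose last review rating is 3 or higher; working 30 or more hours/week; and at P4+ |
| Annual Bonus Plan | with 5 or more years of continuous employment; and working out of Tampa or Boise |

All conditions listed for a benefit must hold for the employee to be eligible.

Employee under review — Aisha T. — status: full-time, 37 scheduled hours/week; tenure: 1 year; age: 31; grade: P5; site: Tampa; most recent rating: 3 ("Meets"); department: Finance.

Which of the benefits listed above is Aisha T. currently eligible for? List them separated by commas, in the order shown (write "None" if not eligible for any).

Unlimited PTO Program — status full-time ✓ (not excluded); service 1 year ≥ 3 months (≈90 days) ✓; 37 hrs/wk ≥ 30 ✓ → eligible.
Volunteer Time Off — status full-time ✓; service 1 year ≥ 60 days ✓; eligible for Unlimited PTO Program ✓ → eligible.
Pension Scheme — service 1 year ≥ 180 days ✓; age 31 ≥ 18 ✓; 37 hrs/wk ≥ 15 ✓ → eligible.
Meal Allowance — rating 3 ≥ 3 ✓; 37 hrs/wk ≥ 30 ✓; grade P5 ≥ P4 ✓ → eligible.
Annual Bonus Plan — service 1 year < 5 years ✗ → not eligible.

Unlimited PTO Program, Volunteer Time Off, Pension Scheme, Meal Allowance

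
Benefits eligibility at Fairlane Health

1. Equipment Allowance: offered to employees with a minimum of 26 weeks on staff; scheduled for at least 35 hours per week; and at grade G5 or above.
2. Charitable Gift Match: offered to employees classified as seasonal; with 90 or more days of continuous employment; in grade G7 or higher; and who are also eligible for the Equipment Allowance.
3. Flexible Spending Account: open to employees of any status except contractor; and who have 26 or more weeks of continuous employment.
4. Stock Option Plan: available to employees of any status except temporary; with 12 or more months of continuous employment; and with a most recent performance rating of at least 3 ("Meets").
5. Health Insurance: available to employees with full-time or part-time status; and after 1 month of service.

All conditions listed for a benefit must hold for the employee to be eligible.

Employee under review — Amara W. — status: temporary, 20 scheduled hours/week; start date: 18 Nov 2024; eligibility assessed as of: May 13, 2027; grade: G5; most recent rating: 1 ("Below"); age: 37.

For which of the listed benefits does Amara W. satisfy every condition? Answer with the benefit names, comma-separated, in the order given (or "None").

Flexible Spending Account

Service from 18 Nov 2024 to May 13, 2027: 906 days.
Equipment Allowance — service 906 days ≥ 26 weeks (≈182 days) ✓; 20 hrs/wk < 35 ✗ → not eligible.
Charitable Gift Match — status temporary ✗ (requires seasonal) → not eligible.
Flexible Spending Account — status temporary ✓ (not excluded); service 906 days ≥ 26 weeks (≈182 days) ✓ → eligible.
Stock Option Plan — status temporary ✗ (excluded) → not eligible.
Health Insurance — status temporary ✗ (requires full-time or part-time) → not eligible.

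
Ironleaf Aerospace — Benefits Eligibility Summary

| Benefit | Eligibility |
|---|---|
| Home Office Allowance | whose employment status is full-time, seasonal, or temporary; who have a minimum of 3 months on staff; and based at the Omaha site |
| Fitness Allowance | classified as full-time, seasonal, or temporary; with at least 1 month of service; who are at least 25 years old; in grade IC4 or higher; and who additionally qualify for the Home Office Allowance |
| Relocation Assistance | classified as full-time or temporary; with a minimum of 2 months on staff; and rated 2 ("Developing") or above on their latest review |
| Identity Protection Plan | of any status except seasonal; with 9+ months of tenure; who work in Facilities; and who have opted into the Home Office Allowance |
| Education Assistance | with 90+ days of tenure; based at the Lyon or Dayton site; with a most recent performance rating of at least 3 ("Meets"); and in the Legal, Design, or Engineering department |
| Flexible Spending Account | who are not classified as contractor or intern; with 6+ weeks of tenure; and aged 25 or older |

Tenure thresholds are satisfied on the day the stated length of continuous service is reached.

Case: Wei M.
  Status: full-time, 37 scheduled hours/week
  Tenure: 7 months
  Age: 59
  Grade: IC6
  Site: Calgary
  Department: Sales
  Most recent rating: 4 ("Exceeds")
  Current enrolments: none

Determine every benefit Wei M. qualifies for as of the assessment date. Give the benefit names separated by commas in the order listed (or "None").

Relocation Assistance, Flexible Spending Account

Home Office Allowance — status full-time ✓; service 7 months ≥ 3 months ✓; site Calgary ✗ (not Omaha) → not eligible.
Fitness Allowance — status full-time ✓; service 7 months ≥ 1 month ✓; age 59 ≥ 25 ✓; grade IC6 ≥ IC4 ✓; not eligible for Home Office Allowance ✗ → not eligible.
Relocation Assistance — status full-time ✓; service 7 months ≥ 2 months ✓; rating 4 ≥ 2 ✓ → eligible.
Identity Protection Plan — status full-time ✓ (not excluded); service 7 months < 9 months ✗ → not eligible.
Education Assistance — service 7 months ≥ 90 days ✓; site Calgary ✗ (not Lyon or Dayton) → not eligible.
Flexible Spending Account — status full-time ✓ (not excluded); service 7 months ≥ 6 weeks (≈42 days) ✓; age 59 ≥ 25 ✓ → eligible.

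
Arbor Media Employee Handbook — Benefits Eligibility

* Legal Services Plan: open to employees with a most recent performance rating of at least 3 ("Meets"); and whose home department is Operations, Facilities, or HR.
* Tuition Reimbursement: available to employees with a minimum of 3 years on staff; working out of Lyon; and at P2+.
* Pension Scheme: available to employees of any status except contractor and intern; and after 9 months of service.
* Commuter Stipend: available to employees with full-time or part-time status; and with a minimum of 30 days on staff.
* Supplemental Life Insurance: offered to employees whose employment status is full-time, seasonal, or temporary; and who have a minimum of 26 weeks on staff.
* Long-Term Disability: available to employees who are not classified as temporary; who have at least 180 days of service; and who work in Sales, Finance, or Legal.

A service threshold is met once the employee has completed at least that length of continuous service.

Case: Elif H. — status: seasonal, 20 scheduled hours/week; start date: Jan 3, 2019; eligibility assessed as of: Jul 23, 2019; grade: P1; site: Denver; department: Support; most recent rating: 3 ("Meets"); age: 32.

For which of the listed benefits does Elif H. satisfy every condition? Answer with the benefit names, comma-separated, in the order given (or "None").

Service from Jan 3, 2019 to Jul 23, 2019: 201 days.
Legal Services Plan — rating 3 ≥ 3 ✓; dept Support ✗ → not eligible.
Tuition Reimbursement — service 201 days < 3 years (≈1095 days) ✗ → not eligible.
Pension Scheme — status seasonal ✓ (not excluded); service 201 days < 9 months (≈270 days) ✗ → not eligible.
Commuter Stipend — status seasonal ✗ (requires full-time or part-time) → not eligible.
Supplemental Life Insurance — status seasonal ✓; service 201 days ≥ 26 weeks (≈182 days) ✓ → eligible.
Long-Term Disability — status seasonal ✓ (not excluded); service 201 days ≥ 180 days ✓; dept Support ✗ → not eligible.

Supplemental Life Insurance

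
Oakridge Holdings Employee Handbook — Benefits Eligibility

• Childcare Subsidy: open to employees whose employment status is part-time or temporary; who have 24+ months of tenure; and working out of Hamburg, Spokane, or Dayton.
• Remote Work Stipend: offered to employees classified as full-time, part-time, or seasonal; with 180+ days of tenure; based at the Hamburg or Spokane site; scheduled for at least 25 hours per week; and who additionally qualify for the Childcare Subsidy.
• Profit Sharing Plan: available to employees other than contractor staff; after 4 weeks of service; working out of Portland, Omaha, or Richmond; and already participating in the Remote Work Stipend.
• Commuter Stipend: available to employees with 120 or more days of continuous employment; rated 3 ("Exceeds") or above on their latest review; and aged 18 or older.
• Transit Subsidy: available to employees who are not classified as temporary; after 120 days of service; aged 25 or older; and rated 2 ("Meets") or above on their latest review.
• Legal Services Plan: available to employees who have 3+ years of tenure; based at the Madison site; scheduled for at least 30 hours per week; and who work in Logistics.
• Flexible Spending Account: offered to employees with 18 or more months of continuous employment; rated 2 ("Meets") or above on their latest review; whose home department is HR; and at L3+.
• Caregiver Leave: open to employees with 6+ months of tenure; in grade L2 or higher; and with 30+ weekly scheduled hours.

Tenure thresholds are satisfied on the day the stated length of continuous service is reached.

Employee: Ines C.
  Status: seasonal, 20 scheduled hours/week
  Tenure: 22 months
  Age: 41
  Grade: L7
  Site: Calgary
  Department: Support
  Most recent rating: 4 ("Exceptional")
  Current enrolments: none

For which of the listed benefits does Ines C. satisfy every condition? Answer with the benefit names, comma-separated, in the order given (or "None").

Childcare Subsidy — status seasonal ✗ (requires part-time or temporary) → not eligible.
Remote Work Stipend — status seasonal ✓; service 22 months ≥ 180 days ✓; site Calgary ✗ (not Hamburg or Spokane) → not eligible.
Profit Sharing Plan — status seasonal ✓ (not excluded); service 22 months ≥ 4 weeks (≈28 days) ✓; site Calgary ✗ (not Portland, Omaha, or Richmond) → not eligible.
Commuter Stipend — service 22 months ≥ 120 days ✓; rating 4 ≥ 3 ✓; age 41 ≥ 18 ✓ → eligible.
Transit Subsidy — status seasonal ✓ (not excluded); service 22 months ≥ 120 days ✓; age 41 ≥ 25 ✓; rating 4 ≥ 2 ✓ → eligible.
Legal Services Plan — service 22 months < 3 years (≈1095 days) ✗ → not eligible.
Flexible Spending Account — service 22 months ≥ 18 months ✓; rating 4 ≥ 2 ✓; dept Support ✗ → not eligible.
Caregiver Leave — service 22 months ≥ 6 months ✓; grade L7 ≥ L2 ✓; 20 hrs/wk < 30 ✗ → not eligible.

Commuter Stipend, Transit Subsidy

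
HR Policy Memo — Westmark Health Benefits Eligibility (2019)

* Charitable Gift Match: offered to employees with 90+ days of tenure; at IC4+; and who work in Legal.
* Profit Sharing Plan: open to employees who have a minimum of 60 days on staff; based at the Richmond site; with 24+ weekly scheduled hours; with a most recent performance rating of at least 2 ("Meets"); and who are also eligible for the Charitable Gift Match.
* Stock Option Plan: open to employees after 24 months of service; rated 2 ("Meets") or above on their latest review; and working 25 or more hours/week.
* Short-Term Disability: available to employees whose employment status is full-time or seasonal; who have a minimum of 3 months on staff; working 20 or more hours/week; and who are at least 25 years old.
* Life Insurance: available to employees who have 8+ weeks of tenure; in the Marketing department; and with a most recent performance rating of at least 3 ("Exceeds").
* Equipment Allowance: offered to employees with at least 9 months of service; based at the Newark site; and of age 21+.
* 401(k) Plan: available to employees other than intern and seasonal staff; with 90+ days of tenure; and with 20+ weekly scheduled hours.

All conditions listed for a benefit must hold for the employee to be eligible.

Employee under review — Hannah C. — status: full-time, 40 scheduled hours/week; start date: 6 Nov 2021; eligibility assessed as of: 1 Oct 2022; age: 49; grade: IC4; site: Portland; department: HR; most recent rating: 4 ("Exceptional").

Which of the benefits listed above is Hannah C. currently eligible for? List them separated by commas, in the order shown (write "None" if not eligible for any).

Service from 6 Nov 2021 to 1 Oct 2022: 329 days.
Charitable Gift Match — service 329 days ≥ 90 days ✓; grade IC4 ≥ IC4 ✓; dept HR ✗ → not eligible.
Profit Sharing Plan — service 329 days ≥ 60 days ✓; site Portland ✗ (not Richmond) → not eligible.
Stock Option Plan — service 329 days < 24 months (≈720 days) ✗ → not eligible.
Short-Term Disability — status full-time ✓; service 329 days ≥ 3 months (≈90 days) ✓; 40 hrs/wk ≥ 20 ✓; age 49 ≥ 25 ✓ → eligible.
Life Insurance — service 329 days ≥ 8 weeks (≈56 days) ✓; dept HR ✗ → not eligible.
Equipment Allowance — service 329 days ≥ 9 months (≈270 days) ✓; site Portland ✗ (not Newark) → not eligible.
401(k) Plan — status full-time ✓ (not excluded); service 329 days ≥ 90 days ✓; 40 hrs/wk ≥ 20 ✓ → eligible.

Short-Term Disability, 401(k) Plan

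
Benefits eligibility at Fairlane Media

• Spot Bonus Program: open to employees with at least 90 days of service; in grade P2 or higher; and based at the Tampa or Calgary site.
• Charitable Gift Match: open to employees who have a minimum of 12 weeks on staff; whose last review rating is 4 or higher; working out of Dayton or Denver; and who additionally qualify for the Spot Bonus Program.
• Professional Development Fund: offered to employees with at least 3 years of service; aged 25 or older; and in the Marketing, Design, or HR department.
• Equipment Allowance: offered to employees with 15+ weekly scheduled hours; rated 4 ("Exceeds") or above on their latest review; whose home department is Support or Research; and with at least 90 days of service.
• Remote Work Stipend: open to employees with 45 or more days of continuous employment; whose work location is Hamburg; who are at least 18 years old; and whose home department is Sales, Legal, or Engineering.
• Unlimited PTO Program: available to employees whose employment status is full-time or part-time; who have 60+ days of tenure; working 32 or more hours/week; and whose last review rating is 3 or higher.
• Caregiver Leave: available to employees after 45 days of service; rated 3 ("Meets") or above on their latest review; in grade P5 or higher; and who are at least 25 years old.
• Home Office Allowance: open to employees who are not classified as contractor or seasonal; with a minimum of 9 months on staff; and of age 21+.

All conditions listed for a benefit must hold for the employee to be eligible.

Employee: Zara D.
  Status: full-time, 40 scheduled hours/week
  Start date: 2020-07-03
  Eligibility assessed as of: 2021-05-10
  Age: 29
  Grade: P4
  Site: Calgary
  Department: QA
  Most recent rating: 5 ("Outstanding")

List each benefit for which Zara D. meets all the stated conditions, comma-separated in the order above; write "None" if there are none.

Spot Bonus Program, Unlimited PTO Program, Home Office Allowance

Service from 2020-07-03 to 2021-05-10: 311 days.
Spot Bonus Program — service 311 days ≥ 90 days ✓; grade P4 ≥ P2 ✓; site Calgary ✓ → eligible.
Charitable Gift Match — service 311 days ≥ 12 weeks (≈84 days) ✓; rating 5 ≥ 4 ✓; site Calgary ✗ (not Dayton or Denver) → not eligible.
Professional Development Fund — service 311 days < 3 years (≈1095 days) ✗ → not eligible.
Equipment Allowance — 40 hrs/wk ≥ 15 ✓; rating 5 ≥ 4 ✓; dept QA ✗ → not eligible.
Remote Work Stipend — service 311 days ≥ 45 days ✓; site Calgary ✗ (not Hamburg) → not eligible.
Unlimited PTO Program — status full-time ✓; service 311 days ≥ 60 days ✓; 40 hrs/wk ≥ 32 ✓; rating 5 ≥ 3 ✓ → eligible.
Caregiver Leave — service 311 days ≥ 45 days ✓; rating 5 ≥ 3 ✓; grade P4 < P5 ✗ → not eligible.
Home Office Allowance — status full-time ✓ (not excluded); service 311 days ≥ 9 months (≈270 days) ✓; age 29 ≥ 21 ✓ → eligible.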